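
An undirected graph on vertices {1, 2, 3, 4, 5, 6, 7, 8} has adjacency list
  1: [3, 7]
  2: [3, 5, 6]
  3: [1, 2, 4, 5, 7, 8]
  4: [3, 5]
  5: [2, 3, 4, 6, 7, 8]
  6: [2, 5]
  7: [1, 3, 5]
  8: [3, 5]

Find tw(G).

2

A width-2 tree decomposition is:
Bags: B1 = {3, 5, 8}  B2 = {3, 5, 7}  B3 = {1, 3, 7}  B4 = {2, 3, 5}  B5 = {2, 5, 6}  B6 = {3, 4, 5}
Tree: B1–B2, B2–B3, B2–B4, B4–B5, B4–B6
Each bag holds 3 vertices, so the decomposition has width 2, which upper-bounds the treewidth. For the lower bound, the 3 vertices {1, 3, 7} are pairwise adjacent, and any tree decomposition puts a clique entirely inside one bag — forcing width ≥ 2. Combining the bounds, tw(G) = 2.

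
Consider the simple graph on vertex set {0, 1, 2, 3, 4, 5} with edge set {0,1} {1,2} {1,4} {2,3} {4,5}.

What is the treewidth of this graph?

1

A width-1 tree decomposition is:
Bags: B1 = {1, 4}  B2 = {1, 2}  B3 = {4, 5}  B4 = {0, 1}  B5 = {2, 3}
Tree: B1–B2, B1–B3, B2–B4, B2–B5
Every bag has size at most 2, so the width is 2 − 1 = 1 and tw(G) ≤ 1. G has an edge, so its treewidth is at least 1. The upper and lower bounds meet at 1, so that is the treewidth.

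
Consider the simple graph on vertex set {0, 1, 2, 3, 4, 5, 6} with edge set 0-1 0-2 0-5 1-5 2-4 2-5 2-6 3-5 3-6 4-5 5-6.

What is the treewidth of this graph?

A width-2 tree decomposition is:
Bags: B1 = {2, 5, 6}  B2 = {2, 4, 5}  B3 = {3, 5, 6}  B4 = {0, 2, 5}  B5 = {0, 1, 5}
Tree: B1–B2, B1–B3, B2–B4, B4–B5
Each bag holds 3 vertices, so the decomposition has width 2, which upper-bounds the treewidth. On the other hand G contains the 3-clique {0, 1, 5}. A clique must lie in a single bag of any decomposition, so no decomposition can have width below 2. Hence tw(G) = 2 exactly.

2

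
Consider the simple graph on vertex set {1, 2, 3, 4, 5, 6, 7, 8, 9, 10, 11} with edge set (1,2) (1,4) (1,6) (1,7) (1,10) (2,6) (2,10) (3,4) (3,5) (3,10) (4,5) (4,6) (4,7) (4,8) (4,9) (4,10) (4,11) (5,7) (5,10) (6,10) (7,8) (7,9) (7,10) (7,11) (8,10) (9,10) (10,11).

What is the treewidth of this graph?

A width-3 tree decomposition is:
Bags: B1 = {1, 4, 7, 10}  B2 = {1, 4, 6, 10}  B3 = {4, 7, 9, 10}  B4 = {4, 5, 7, 10}  B5 = {4, 7, 8, 10}  B6 = {3, 4, 5, 10}  B7 = {1, 2, 6, 10}  B8 = {4, 7, 10, 11}
Tree: B1–B2, B1–B3, B3–B4, B4–B5, B4–B6, B2–B7, B4–B8
Each bag holds 4 vertices, so the decomposition has width 3, which upper-bounds the treewidth. For the lower bound, the 4 vertices {1, 2, 6, 10} are pairwise adjacent, and any tree decomposition puts a clique entirely inside one bag — forcing width ≥ 3. Hence tw(G) = 3 exactly.

3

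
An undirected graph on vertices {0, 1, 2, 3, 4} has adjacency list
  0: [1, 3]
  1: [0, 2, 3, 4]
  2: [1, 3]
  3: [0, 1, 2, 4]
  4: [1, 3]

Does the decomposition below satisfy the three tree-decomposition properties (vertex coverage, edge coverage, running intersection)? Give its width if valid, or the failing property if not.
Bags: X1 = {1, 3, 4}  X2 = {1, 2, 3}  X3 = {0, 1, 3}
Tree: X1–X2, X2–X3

Yes; width 2.

Vertex coverage: the bags together contain {0, 1, 2, 3, 4}, the full vertex set. Edge coverage: each edge of G has both endpoints in at least one bag. Running intersection: for every vertex, the bags containing it form a connected subtree. All three properties hold, so this is a valid tree decomposition of width max|bag| − 1 = 2, and hence tw(G) ≤ 2.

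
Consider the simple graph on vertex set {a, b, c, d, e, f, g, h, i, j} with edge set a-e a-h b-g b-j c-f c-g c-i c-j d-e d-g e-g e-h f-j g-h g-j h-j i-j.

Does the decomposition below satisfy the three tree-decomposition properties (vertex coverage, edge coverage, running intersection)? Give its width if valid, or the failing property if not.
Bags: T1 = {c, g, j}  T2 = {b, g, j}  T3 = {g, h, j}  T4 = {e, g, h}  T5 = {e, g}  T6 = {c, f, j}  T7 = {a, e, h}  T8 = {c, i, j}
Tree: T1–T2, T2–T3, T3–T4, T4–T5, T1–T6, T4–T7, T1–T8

A tree decomposition must satisfy three properties: every vertex lies in some bag; for every edge, both endpoints lie together in some bag; and for every vertex, the bags containing it form a connected subtree. Here vertex d appears in no bag, so the decomposition is invalid.

No — vertex d appears in no bag.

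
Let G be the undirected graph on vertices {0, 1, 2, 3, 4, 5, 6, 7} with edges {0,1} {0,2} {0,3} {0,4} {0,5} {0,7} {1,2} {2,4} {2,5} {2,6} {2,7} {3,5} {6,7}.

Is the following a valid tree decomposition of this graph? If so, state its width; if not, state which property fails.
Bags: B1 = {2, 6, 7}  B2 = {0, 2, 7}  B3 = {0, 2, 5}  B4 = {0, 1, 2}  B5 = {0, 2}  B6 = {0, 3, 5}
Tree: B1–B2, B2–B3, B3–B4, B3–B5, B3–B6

No — vertex 4 appears in no bag.

A tree decomposition must satisfy three properties: every vertex lies in some bag; for every edge, both endpoints lie together in some bag; and for every vertex, the bags containing it form a connected subtree. Here vertex 4 appears in no bag, so the decomposition is invalid.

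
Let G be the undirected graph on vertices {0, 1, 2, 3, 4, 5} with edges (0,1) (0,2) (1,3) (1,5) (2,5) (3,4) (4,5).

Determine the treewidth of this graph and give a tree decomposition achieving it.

Every bag has size at most 3, so the width is 3 − 1 = 2 and tw(G) ≤ 2. For the lower bound, G contains the cycle 2–0–1–5–2, so G is not a forest; only forests have treewidth ≤ 1, hence tw(G) ≥ 2. Therefore the treewidth is 2.

Treewidth 2.
One optimal decomposition is:
Bags: B1 = {0, 2, 5}  B2 = {0, 1, 5}  B3 = {1, 4, 5}  B4 = {1, 3, 4}
Tree: B1–B2, B2–B3, B3–B4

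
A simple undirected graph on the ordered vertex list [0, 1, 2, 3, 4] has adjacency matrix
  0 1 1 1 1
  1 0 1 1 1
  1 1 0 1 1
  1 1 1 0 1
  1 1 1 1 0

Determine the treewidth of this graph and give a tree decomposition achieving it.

Treewidth 4.
One such decomposition:
Bags: B1 = {0, 1, 2, 3, 4}
Tree: (single bag)

With just one bag of size 5, the width is 5 − 1 = 4, so tw(G) ≤ 4. For the lower bound, the 5 vertices {0, 1, 2, 3, 4} are pairwise adjacent, and any tree decomposition puts a clique entirely inside one bag — forcing width ≥ 4. Hence tw(G) = 4 exactly.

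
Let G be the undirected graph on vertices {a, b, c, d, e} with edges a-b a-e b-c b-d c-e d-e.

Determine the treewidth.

A width-2 tree decomposition is:
Bags: B1 = {b, d, e}  B2 = {a, b, e}  B3 = {b, c, e}
Tree: B1–B2, B2–B3
The largest bag has 3 vertices, giving width 2; this decomposition certifies tw(G) ≤ 2. Since e–d–b–a–e is a cycle in G, G is not acyclic. Forests are exactly the graphs of treewidth ≤ 1, so tw(G) ≥ 2. The upper and lower bounds meet at 2, so that is the treewidth.

2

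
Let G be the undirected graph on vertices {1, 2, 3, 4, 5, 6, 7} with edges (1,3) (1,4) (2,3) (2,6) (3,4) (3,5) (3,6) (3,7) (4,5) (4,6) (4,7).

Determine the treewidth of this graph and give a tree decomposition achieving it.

Treewidth 2.
Bags: B1 = {3, 4, 6}  B2 = {2, 3, 6}  B3 = {3, 4, 7}  B4 = {1, 3, 4}  B5 = {3, 4, 5}
Tree: B1–B2, B1–B3, B3–B4, B4–B5

Each bag holds 3 vertices, so the decomposition has width 2, which upper-bounds the treewidth. On the other hand G contains the 3-clique {2, 3, 6}. A clique must lie in a single bag of any decomposition, so no decomposition can have width below 2. The upper and lower bounds meet at 2, so that is the treewidth.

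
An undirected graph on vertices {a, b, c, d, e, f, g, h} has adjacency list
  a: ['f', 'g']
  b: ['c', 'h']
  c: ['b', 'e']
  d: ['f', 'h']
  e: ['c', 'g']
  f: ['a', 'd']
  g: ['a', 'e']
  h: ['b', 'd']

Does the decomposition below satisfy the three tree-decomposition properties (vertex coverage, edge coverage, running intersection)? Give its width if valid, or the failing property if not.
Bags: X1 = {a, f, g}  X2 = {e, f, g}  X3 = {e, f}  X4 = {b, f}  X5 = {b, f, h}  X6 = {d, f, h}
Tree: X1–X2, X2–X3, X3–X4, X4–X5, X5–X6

A tree decomposition must satisfy three properties: every vertex lies in some bag; for every edge, both endpoints lie together in some bag; and for every vertex, the bags containing it form a connected subtree. Here vertex c appears in no bag, so the decomposition is invalid.

No — vertex c appears in no bag.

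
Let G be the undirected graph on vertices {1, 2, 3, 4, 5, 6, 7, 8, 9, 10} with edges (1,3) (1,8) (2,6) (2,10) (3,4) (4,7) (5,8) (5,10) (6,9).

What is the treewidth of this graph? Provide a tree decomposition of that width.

The largest bag has 2 vertices, giving width 1; this decomposition certifies tw(G) ≤ 1. Any graph with an edge has treewidth ≥ 1, and G has the edge 9–6. Combining the bounds, tw(G) = 1.

Treewidth 1.
Bags: B1 = {6, 9}  B2 = {2, 6}  B3 = {2, 10}  B4 = {5, 10}  B5 = {5, 8}  B6 = {1, 8}  B7 = {1, 3}  B8 = {3, 4}  B9 = {4, 7}
Tree: B1–B2, B2–B3, B3–B4, B4–B5, B5–B6, B6–B7, B7–B8, B8–B9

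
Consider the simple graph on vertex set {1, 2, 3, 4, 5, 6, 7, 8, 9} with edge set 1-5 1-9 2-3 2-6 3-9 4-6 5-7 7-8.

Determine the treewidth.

A width-1 tree decomposition is:
Bags: B1 = {7, 8}  B2 = {5, 7}  B3 = {1, 5}  B4 = {1, 9}  B5 = {3, 9}  B6 = {2, 3}  B7 = {2, 6}  B8 = {4, 6}
Tree: B1–B2, B2–B3, B3–B4, B4–B5, B5–B6, B6–B7, B7–B8
Each bag holds 2 vertices, so the decomposition has width 1, which upper-bounds the treewidth. Any graph with an edge has treewidth ≥ 1, and G has the edge 8–7. The upper and lower bounds meet at 1, so that is the treewidth.

1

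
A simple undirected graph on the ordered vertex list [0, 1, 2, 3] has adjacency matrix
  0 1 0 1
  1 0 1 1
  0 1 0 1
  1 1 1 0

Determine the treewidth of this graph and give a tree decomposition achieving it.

Treewidth 2.
Bags: B1 = {1, 2, 3}  B2 = {0, 1, 3}
Tree: B1–B2

The largest bag has 3 vertices, giving width 2; this decomposition certifies tw(G) ≤ 2. For the lower bound, the 3 vertices {0, 1, 3} are pairwise adjacent, and any tree decomposition puts a clique entirely inside one bag — forcing width ≥ 2. The upper and lower bounds meet at 2, so that is the treewidth.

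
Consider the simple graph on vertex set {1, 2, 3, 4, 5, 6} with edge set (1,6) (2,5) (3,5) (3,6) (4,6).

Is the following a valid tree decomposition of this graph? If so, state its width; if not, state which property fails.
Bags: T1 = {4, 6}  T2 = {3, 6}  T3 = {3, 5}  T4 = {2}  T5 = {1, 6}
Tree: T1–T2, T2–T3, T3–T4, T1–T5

No — edge (5,2) lies in no bag.

A tree decomposition must satisfy three properties: every vertex lies in some bag; for every edge, both endpoints lie together in some bag; and for every vertex, the bags containing it form a connected subtree. Here edge (5,2) lies in no bag, so the decomposition is invalid.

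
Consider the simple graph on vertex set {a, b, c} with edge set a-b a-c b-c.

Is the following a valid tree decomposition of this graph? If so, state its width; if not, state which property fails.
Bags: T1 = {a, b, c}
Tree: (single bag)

Yes; width 2.

Every vertex of G appears in some bag (union = {a, b, c}); every edge is covered by a bag; and for each vertex v the set of bags containing v is connected in the bag tree. The decomposition is therefore valid. The largest bag has 3 vertices, so the width is 2.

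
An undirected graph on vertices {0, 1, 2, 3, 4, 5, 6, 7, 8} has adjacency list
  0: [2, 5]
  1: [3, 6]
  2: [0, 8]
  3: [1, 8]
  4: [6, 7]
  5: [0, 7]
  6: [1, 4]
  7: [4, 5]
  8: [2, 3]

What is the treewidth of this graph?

A width-2 tree decomposition is:
Bags: B1 = {4, 5, 7}  B2 = {4, 5, 6}  B3 = {1, 5, 6}  B4 = {1, 3, 5}  B5 = {3, 5, 8}  B6 = {2, 5, 8}  B7 = {0, 2, 5}
Tree: B1–B2, B2–B3, B3–B4, B4–B5, B5–B6, B6–B7
Every bag has size at most 3, so the width is 3 − 1 = 2 and tw(G) ≤ 2. For the lower bound, G contains the cycle 5–7–4–6–1–3–8–2–0–5, so G is not a forest; only forests have treewidth ≤ 1, hence tw(G) ≥ 2. Therefore the treewidth is 2.

2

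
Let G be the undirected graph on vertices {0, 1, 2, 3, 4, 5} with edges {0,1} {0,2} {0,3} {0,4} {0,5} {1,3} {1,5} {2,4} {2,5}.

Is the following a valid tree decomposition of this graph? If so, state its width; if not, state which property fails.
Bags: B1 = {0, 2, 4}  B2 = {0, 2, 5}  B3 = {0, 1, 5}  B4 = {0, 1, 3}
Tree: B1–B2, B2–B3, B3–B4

Every vertex of G appears in some bag (union = {0, 1, 2, 3, 4, 5}); every edge is covered by a bag; and for each vertex v the set of bags containing v is connected in the bag tree. The decomposition is therefore valid. The largest bag has 3 vertices, so the width is 2.

Yes; width 2.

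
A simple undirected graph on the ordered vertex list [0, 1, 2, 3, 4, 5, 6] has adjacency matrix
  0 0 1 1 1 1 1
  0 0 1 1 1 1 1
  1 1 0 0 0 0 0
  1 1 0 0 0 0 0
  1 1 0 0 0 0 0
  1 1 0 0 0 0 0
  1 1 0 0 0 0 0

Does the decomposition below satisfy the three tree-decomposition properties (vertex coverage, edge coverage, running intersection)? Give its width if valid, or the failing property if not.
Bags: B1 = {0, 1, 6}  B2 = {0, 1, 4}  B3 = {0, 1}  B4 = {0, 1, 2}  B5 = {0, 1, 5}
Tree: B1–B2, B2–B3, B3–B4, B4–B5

No — vertex 3 appears in no bag.

A tree decomposition must satisfy three properties: every vertex lies in some bag; for every edge, both endpoints lie together in some bag; and for every vertex, the bags containing it form a connected subtree. Here vertex 3 appears in no bag, so the decomposition is invalid.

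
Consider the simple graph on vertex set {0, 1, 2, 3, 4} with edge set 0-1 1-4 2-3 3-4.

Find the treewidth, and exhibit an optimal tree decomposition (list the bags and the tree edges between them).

Treewidth 1.
One optimal decomposition is:
Bags: B1 = {0, 1}  B2 = {1, 4}  B3 = {3, 4}  B4 = {2, 3}
Tree: B1–B2, B2–B3, B3–B4

Each bag holds 2 vertices, so the decomposition has width 1, which upper-bounds the treewidth. Since G has at least one edge (e.g. 0–1), it is not an edgeless graph, so tw(G) ≥ 1. The upper and lower bounds meet at 1, so that is the treewidth.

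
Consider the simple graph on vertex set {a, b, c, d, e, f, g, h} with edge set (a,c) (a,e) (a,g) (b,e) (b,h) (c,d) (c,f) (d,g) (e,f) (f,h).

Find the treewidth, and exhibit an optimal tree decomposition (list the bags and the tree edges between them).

Treewidth 2.
Bags: B1 = {b, e, h}  B2 = {e, f, h}  B3 = {a, e, f}  B4 = {a, c, f}  B5 = {a, c, g}  B6 = {c, d, g}
Tree: B1–B2, B2–B3, B3–B4, B4–B5, B5–B6

Each bag holds 3 vertices, so the decomposition has width 2, which upper-bounds the treewidth. Since b–h–f–e–b is a cycle in G, G is not acyclic. Forests are exactly the graphs of treewidth ≤ 1, so tw(G) ≥ 2. Combining the bounds, tw(G) = 2.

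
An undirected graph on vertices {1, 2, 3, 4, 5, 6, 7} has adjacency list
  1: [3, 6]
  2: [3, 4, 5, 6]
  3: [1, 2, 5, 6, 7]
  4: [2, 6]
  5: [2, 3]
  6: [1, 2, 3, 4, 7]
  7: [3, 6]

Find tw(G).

2

A width-2 tree decomposition is:
Bags: B1 = {2, 3, 6}  B2 = {1, 3, 6}  B3 = {3, 6, 7}  B4 = {2, 4, 6}  B5 = {2, 3, 5}
Tree: B1–B2, B2–B3, B1–B4, B1–B5
The largest bag has 3 vertices, giving width 2; this decomposition certifies tw(G) ≤ 2. For the lower bound, the 3 vertices {2, 3, 5} are pairwise adjacent, and any tree decomposition puts a clique entirely inside one bag — forcing width ≥ 2. Therefore the treewidth is 2.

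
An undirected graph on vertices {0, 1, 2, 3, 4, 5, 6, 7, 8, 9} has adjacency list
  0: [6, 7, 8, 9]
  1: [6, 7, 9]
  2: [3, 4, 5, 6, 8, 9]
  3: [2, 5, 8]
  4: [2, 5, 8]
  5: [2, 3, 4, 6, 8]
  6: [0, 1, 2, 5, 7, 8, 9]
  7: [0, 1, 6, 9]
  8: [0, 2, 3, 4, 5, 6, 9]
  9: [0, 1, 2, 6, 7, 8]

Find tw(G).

A width-3 tree decomposition is:
Bags: B1 = {1, 6, 7, 9}  B2 = {0, 6, 7, 9}  B3 = {0, 6, 8, 9}  B4 = {2, 6, 8, 9}  B5 = {2, 5, 6, 8}  B6 = {2, 4, 5, 8}  B7 = {2, 3, 5, 8}
Tree: B1–B2, B2–B3, B3–B4, B4–B5, B5–B6, B6–B7
Every bag has size at most 4, so the width is 4 − 1 = 3 and tw(G) ≤ 3. Conversely, {2, 3, 5, 8} is a clique of size 4, and the vertices of any clique must share a bag in every tree decomposition; so some bag has ≥ 4 vertices and tw(G) ≥ 3. Therefore the treewidth is 3.

3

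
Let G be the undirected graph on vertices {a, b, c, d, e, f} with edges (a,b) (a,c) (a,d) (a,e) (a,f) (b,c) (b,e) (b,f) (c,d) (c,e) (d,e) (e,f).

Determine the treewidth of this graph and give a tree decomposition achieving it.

The largest bag has 4 vertices, giving width 3; this decomposition certifies tw(G) ≤ 3. Conversely, {a, c, d, e} is a clique of size 4, and the vertices of any clique must share a bag in every tree decomposition; so some bag has ≥ 4 vertices and tw(G) ≥ 3. Therefore the treewidth is 3.

Treewidth 3.
Bags: B1 = {a, b, c, e}  B2 = {a, c, d, e}  B3 = {a, b, e, f}
Tree: B1–B2, B1–B3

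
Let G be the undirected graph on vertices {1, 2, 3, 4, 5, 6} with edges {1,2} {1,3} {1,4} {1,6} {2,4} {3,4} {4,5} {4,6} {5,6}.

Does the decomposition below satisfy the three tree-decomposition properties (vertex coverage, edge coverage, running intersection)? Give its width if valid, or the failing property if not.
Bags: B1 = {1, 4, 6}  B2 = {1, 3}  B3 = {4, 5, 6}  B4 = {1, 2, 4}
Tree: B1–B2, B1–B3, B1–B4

A tree decomposition must satisfy three properties: every vertex lies in some bag; for every edge, both endpoints lie together in some bag; and for every vertex, the bags containing it form a connected subtree. Here edge (4,3) lies in no bag, so the decomposition is invalid.

No — edge (4,3) lies in no bag.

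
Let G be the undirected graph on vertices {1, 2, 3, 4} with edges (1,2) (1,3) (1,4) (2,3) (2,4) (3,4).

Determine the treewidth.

A width-3 tree decomposition is:
Bags: B1 = {1, 2, 3, 4}
Tree: (single bag)
With just one bag of size 4, the width is 4 − 1 = 3, so tw(G) ≤ 3. On the other hand G contains the 4-clique {1, 2, 3, 4}. A clique must lie in a single bag of any decomposition, so no decomposition can have width below 3. The upper and lower bounds meet at 3, so that is the treewidth.

3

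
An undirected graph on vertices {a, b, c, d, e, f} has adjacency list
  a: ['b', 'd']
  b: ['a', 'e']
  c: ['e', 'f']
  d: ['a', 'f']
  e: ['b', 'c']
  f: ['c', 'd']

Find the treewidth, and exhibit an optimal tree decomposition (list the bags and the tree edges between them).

Every bag has size at most 3, so the width is 3 − 1 = 2 and tw(G) ≤ 2. Since e–b–a–d–f–c–e is a cycle in G, G is not acyclic. Forests are exactly the graphs of treewidth ≤ 1, so tw(G) ≥ 2. Hence tw(G) = 2 exactly.

Treewidth 2.
Bags: B1 = {a, b, e}  B2 = {a, d, e}  B3 = {d, e, f}  B4 = {c, e, f}
Tree: B1–B2, B2–B3, B3–B4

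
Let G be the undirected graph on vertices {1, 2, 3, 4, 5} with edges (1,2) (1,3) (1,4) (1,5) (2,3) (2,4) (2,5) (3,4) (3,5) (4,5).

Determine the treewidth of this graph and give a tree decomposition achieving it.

Treewidth 4.
One optimal decomposition is:
Bags: B1 = {1, 2, 3, 4, 5}
Tree: (single bag)

A single bag containing all 5 vertices is trivially a valid decomposition of width 4. Conversely, {1, 2, 3, 4, 5} is a clique of size 5, and the vertices of any clique must share a bag in every tree decomposition; so some bag has ≥ 5 vertices and tw(G) ≥ 4. The upper and lower bounds meet at 4, so that is the treewidth.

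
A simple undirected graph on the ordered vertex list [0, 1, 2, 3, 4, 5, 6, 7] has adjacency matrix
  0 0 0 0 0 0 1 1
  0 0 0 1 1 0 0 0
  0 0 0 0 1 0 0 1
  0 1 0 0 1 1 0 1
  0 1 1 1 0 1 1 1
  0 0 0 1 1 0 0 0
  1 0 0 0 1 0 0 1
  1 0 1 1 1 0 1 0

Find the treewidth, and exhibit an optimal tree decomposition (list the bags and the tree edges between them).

Treewidth 2.
Bags: B1 = {4, 6, 7}  B2 = {3, 4, 7}  B3 = {2, 4, 7}  B4 = {0, 6, 7}  B5 = {3, 4, 5}  B6 = {1, 3, 4}
Tree: B1–B2, B2–B3, B1–B4, B2–B5, B5–B6

The largest bag has 3 vertices, giving width 2; this decomposition certifies tw(G) ≤ 2. For the lower bound, the 3 vertices {0, 6, 7} are pairwise adjacent, and any tree decomposition puts a clique entirely inside one bag — forcing width ≥ 2. Combining the bounds, tw(G) = 2.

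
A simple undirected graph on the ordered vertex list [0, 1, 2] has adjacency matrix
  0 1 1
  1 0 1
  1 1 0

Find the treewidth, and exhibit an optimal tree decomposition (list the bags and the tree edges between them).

Treewidth 2.
Bags: B1 = {0, 1, 2}
Tree: (single bag)

A single bag containing all 3 vertices is trivially a valid decomposition of width 2. On the other hand G contains the 3-clique {0, 1, 2}. A clique must lie in a single bag of any decomposition, so no decomposition can have width below 2. Combining the bounds, tw(G) = 2.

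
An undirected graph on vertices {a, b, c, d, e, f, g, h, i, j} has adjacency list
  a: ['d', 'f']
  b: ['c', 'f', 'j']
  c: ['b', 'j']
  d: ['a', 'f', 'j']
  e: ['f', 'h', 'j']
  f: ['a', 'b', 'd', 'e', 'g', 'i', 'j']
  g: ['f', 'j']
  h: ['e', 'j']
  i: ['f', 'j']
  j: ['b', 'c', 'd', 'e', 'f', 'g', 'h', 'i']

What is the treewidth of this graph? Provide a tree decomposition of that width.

Every bag has size at most 3, so the width is 3 − 1 = 2 and tw(G) ≤ 2. Conversely, {e, h, j} is a clique of size 3, and the vertices of any clique must share a bag in every tree decomposition; so some bag has ≥ 3 vertices and tw(G) ≥ 2. Therefore the treewidth is 2.

Treewidth 2.
One such decomposition:
Bags: B1 = {e, f, j}  B2 = {e, h, j}  B3 = {b, f, j}  B4 = {f, i, j}  B5 = {f, g, j}  B6 = {d, f, j}  B7 = {a, d, f}  B8 = {b, c, j}
Tree: B1–B2, B1–B3, B3–B4, B3–B5, B4–B6, B6–B7, B3–B8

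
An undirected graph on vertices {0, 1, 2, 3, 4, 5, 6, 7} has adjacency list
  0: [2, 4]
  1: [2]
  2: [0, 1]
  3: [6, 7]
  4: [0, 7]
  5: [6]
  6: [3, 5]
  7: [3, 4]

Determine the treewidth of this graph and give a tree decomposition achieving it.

Every bag has size at most 2, so the width is 2 − 1 = 1 and tw(G) ≤ 1. Since G has at least one edge (e.g. 1–2), it is not an edgeless graph, so tw(G) ≥ 1. The upper and lower bounds meet at 1, so that is the treewidth.

Treewidth 1.
One optimal decomposition is:
Bags: B1 = {1, 2}  B2 = {0, 2}  B3 = {0, 4}  B4 = {4, 7}  B5 = {3, 7}  B6 = {3, 6}  B7 = {5, 6}
Tree: B1–B2, B2–B3, B3–B4, B4–B5, B5–B6, B6–B7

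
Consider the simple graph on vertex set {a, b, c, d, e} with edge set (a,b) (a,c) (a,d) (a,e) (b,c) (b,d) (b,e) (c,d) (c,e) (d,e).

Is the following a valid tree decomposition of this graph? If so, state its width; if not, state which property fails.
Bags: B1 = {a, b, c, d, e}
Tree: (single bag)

Yes; width 4.

Checking the three conditions: (i) the bags cover all of {a, b, c, d, e}; (ii) for each edge, some bag contains both endpoints; (iii) the bags containing any fixed vertex form a subtree. All hold, so the decomposition is valid with width 5 − 1 = 4.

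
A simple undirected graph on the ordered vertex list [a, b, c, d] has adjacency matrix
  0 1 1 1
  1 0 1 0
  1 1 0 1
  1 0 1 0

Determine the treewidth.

A width-2 tree decomposition is:
Bags: B1 = {a, c, d}  B2 = {a, b, c}
Tree: B1–B2
Each bag holds 3 vertices, so the decomposition has width 2, which upper-bounds the treewidth. Conversely, {a, c, d} is a clique of size 3, and the vertices of any clique must share a bag in every tree decomposition; so some bag has ≥ 3 vertices and tw(G) ≥ 2. Therefore the treewidth is 2.

2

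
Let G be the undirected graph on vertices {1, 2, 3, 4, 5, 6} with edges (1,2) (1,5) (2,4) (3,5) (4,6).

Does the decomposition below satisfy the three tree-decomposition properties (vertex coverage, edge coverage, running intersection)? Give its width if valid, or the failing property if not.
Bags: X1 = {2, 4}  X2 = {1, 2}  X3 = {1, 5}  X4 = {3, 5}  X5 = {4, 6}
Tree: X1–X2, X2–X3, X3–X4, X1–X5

Yes; width 1.

Checking the three conditions: (i) the bags cover all of {1, 2, 3, 4, 5, 6}; (ii) for each edge, some bag contains both endpoints; (iii) the bags containing any fixed vertex form a subtree. All hold, so the decomposition is valid with width 2 − 1 = 1.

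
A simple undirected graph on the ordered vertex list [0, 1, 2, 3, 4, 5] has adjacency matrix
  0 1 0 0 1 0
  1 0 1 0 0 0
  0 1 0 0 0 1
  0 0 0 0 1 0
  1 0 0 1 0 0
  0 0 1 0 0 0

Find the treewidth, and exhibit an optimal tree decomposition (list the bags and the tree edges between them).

Every bag has size at most 2, so the width is 2 − 1 = 1 and tw(G) ≤ 1. Since G has at least one edge (e.g. 3–4), it is not an edgeless graph, so tw(G) ≥ 1. Therefore the treewidth is 1.

Treewidth 1.
One such decomposition:
Bags: B1 = {3, 4}  B2 = {0, 4}  B3 = {0, 1}  B4 = {1, 2}  B5 = {2, 5}
Tree: B1–B2, B2–B3, B3–B4, B4–B5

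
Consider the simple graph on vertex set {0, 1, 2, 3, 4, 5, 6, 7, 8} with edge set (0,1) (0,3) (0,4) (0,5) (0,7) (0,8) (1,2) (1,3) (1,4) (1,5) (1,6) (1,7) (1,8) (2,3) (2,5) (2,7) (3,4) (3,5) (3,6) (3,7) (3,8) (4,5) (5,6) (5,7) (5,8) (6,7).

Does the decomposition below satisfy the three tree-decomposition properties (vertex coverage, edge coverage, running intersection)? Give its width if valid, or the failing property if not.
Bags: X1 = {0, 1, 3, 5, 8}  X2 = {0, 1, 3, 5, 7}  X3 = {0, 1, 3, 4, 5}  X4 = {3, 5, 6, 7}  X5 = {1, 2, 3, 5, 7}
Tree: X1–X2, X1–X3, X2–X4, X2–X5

No — edge (1,6) lies in no bag.

A tree decomposition must satisfy three properties: every vertex lies in some bag; for every edge, both endpoints lie together in some bag; and for every vertex, the bags containing it form a connected subtree. Here edge (1,6) lies in no bag, so the decomposition is invalid.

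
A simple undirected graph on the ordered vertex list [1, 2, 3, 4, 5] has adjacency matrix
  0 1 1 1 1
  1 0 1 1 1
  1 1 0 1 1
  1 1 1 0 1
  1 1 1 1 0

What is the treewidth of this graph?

4

A width-4 tree decomposition is:
Bags: B1 = {1, 2, 3, 4, 5}
Tree: (single bag)
A single bag containing all 5 vertices is trivially a valid decomposition of width 4. On the other hand G contains the 5-clique {1, 2, 3, 4, 5}. A clique must lie in a single bag of any decomposition, so no decomposition can have width below 4. Therefore the treewidth is 4.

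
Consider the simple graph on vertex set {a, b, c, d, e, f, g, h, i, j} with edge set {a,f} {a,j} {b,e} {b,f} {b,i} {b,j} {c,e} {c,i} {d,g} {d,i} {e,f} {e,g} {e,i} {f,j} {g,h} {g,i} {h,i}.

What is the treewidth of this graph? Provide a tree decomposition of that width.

The largest bag has 3 vertices, giving width 2; this decomposition certifies tw(G) ≤ 2. Conversely, {a, f, j} is a clique of size 3, and the vertices of any clique must share a bag in every tree decomposition; so some bag has ≥ 3 vertices and tw(G) ≥ 2. The upper and lower bounds meet at 2, so that is the treewidth.

Treewidth 2.
Bags: B1 = {a, f, j}  B2 = {b, f, j}  B3 = {b, e, f}  B4 = {b, e, i}  B5 = {e, g, i}  B6 = {g, h, i}  B7 = {c, e, i}  B8 = {d, g, i}
Tree: B1–B2, B2–B3, B3–B4, B4–B5, B5–B6, B4–B7, B6–B8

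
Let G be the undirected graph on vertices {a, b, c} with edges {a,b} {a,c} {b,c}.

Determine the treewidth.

A width-2 tree decomposition is:
Bags: B1 = {a, b, c}
Tree: (single bag)
A single bag containing all 3 vertices is trivially a valid decomposition of width 2. Conversely, {a, b, c} is a clique of size 3, and the vertices of any clique must share a bag in every tree decomposition; so some bag has ≥ 3 vertices and tw(G) ≥ 2. Hence tw(G) = 2 exactly.

2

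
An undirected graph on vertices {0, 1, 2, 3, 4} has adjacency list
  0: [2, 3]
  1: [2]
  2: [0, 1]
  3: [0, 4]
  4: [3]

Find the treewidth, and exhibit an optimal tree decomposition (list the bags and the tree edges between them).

The largest bag has 2 vertices, giving width 1; this decomposition certifies tw(G) ≤ 1. Since G has at least one edge (e.g. 1–2), it is not an edgeless graph, so tw(G) ≥ 1. Therefore the treewidth is 1.

Treewidth 1.
One such decomposition:
Bags: B1 = {1, 2}  B2 = {0, 2}  B3 = {0, 3}  B4 = {3, 4}
Tree: B1–B2, B2–B3, B3–B4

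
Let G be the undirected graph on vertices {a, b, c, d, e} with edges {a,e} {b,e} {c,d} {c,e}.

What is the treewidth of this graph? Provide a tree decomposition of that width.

Treewidth 1.
One optimal decomposition is:
Bags: B1 = {b, e}  B2 = {c, e}  B3 = {c, d}  B4 = {a, e}
Tree: B1–B2, B2–B3, B1–B4

Each bag holds 2 vertices, so the decomposition has width 1, which upper-bounds the treewidth. Any graph with an edge has treewidth ≥ 1, and G has the edge e–b. Hence tw(G) = 1 exactly.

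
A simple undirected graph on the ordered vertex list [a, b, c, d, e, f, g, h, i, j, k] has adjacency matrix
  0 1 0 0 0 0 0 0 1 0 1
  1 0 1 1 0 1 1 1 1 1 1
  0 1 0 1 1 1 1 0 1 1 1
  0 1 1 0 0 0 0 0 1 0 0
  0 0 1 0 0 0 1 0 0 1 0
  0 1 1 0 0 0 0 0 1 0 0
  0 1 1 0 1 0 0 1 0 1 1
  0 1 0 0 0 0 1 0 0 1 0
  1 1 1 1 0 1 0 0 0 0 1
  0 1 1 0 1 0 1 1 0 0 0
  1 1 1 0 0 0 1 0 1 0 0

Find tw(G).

A width-3 tree decomposition is:
Bags: B1 = {c, e, g, j}  B2 = {b, c, g, j}  B3 = {b, c, g, k}  B4 = {b, c, i, k}  B5 = {b, g, h, j}  B6 = {b, c, f, i}  B7 = {a, b, i, k}  B8 = {b, c, d, i}
Tree: B1–B2, B2–B3, B3–B4, B2–B5, B4–B6, B4–B7, B6–B8
Every bag has size at most 4, so the width is 4 − 1 = 3 and tw(G) ≤ 3. Conversely, {c, e, g, j} is a clique of size 4, and the vertices of any clique must share a bag in every tree decomposition; so some bag has ≥ 4 vertices and tw(G) ≥ 3. The upper and lower bounds meet at 3, so that is the treewidth.

3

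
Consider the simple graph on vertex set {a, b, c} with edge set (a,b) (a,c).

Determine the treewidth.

A width-1 tree decomposition is:
Bags: B1 = {a, c}  B2 = {a, b}
Tree: B1–B2
Every bag has size at most 2, so the width is 2 − 1 = 1 and tw(G) ≤ 1. Any graph with an edge has treewidth ≥ 1, and G has the edge c–a. Combining the bounds, tw(G) = 1.

1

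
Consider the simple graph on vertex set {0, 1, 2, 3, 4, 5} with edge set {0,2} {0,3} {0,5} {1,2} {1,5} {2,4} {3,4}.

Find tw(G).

A width-2 tree decomposition is:
Bags: B1 = {1, 2, 5}  B2 = {0, 2, 5}  B3 = {0, 2, 4}  B4 = {0, 3, 4}
Tree: B1–B2, B2–B3, B3–B4
Each bag holds 3 vertices, so the decomposition has width 2, which upper-bounds the treewidth. The edges 1–5–0–2–1 form a cycle, so G is not a tree and its treewidth is at least 2. Combining the bounds, tw(G) = 2.

2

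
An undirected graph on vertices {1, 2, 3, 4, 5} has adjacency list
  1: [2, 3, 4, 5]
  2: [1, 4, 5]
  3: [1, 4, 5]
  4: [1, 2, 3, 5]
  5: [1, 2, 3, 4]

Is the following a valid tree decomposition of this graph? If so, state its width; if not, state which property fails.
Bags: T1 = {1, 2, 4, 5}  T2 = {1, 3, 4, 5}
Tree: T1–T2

Yes; width 3.

Checking the three conditions: (i) the bags cover all of {1, 2, 3, 4, 5}; (ii) for each edge, some bag contains both endpoints; (iii) the bags containing any fixed vertex form a subtree. All hold, so the decomposition is valid with width 4 − 1 = 3.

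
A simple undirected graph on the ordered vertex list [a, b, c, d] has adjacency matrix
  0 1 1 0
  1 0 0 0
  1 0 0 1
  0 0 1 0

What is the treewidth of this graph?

1

A width-1 tree decomposition is:
Bags: B1 = {a, b}  B2 = {a, c}  B3 = {c, d}
Tree: B1–B2, B2–B3
Each bag holds 2 vertices, so the decomposition has width 1, which upper-bounds the treewidth. Any graph with an edge has treewidth ≥ 1, and G has the edge b–a. The upper and lower bounds meet at 1, so that is the treewidth.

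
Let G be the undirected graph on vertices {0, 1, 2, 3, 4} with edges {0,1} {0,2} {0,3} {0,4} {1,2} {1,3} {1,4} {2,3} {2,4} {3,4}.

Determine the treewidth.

4

A width-4 tree decomposition is:
Bags: B1 = {0, 1, 2, 3, 4}
Tree: (single bag)
With just one bag of size 5, the width is 5 − 1 = 4, so tw(G) ≤ 4. On the other hand G contains the 5-clique {0, 1, 2, 3, 4}. A clique must lie in a single bag of any decomposition, so no decomposition can have width below 4. Combining the bounds, tw(G) = 4.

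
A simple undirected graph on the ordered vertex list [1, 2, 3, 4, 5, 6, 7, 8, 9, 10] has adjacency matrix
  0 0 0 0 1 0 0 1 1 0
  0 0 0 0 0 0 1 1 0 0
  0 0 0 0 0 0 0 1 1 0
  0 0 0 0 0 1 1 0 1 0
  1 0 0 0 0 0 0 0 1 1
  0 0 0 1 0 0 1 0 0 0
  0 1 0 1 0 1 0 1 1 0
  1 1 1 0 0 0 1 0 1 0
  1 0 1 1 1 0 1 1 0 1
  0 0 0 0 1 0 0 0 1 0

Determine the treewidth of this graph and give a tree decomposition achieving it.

Each bag holds 3 vertices, so the decomposition has width 2, which upper-bounds the treewidth. For the lower bound, the 3 vertices {1, 8, 9} are pairwise adjacent, and any tree decomposition puts a clique entirely inside one bag — forcing width ≥ 2. Hence tw(G) = 2 exactly.

Treewidth 2.
One optimal decomposition is:
Bags: B1 = {1, 8, 9}  B2 = {7, 8, 9}  B3 = {1, 5, 9}  B4 = {3, 8, 9}  B5 = {5, 9, 10}  B6 = {2, 7, 8}  B7 = {4, 7, 9}  B8 = {4, 6, 7}
Tree: B1–B2, B1–B3, B1–B4, B3–B5, B2–B6, B2–B7, B7–B8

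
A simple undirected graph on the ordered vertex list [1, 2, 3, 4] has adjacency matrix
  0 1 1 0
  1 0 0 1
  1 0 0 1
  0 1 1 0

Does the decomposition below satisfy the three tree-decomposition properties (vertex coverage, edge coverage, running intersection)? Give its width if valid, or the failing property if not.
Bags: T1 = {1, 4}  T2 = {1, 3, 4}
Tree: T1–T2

No — vertex 2 appears in no bag.

A tree decomposition must satisfy three properties: every vertex lies in some bag; for every edge, both endpoints lie together in some bag; and for every vertex, the bags containing it form a connected subtree. Here vertex 2 appears in no bag, so the decomposition is invalid.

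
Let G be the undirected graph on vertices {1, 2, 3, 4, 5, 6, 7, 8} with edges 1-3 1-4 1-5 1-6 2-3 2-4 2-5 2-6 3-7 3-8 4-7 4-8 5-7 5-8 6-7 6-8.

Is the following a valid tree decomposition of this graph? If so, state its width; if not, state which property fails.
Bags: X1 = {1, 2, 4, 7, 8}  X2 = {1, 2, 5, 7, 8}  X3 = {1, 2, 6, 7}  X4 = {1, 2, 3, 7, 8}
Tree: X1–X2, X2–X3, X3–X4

No — edge (8,6) lies in no bag.

A tree decomposition must satisfy three properties: every vertex lies in some bag; for every edge, both endpoints lie together in some bag; and for every vertex, the bags containing it form a connected subtree. Here edge (8,6) lies in no bag, so the decomposition is invalid.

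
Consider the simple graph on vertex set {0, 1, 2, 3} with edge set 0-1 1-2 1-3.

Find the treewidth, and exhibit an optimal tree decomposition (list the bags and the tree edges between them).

The largest bag has 2 vertices, giving width 1; this decomposition certifies tw(G) ≤ 1. G has an edge, so its treewidth is at least 1. Combining the bounds, tw(G) = 1.

Treewidth 1.
One optimal decomposition is:
Bags: B1 = {1, 3}  B2 = {0, 1}  B3 = {1, 2}
Tree: B1–B2, B1–B3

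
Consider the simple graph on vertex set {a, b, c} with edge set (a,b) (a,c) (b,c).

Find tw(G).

A width-2 tree decomposition is:
Bags: B1 = {a, b, c}
Tree: (single bag)
With just one bag of size 3, the width is 3 − 1 = 2, so tw(G) ≤ 2. Conversely, {a, b, c} is a clique of size 3, and the vertices of any clique must share a bag in every tree decomposition; so some bag has ≥ 3 vertices and tw(G) ≥ 2. Therefore the treewidth is 2.

2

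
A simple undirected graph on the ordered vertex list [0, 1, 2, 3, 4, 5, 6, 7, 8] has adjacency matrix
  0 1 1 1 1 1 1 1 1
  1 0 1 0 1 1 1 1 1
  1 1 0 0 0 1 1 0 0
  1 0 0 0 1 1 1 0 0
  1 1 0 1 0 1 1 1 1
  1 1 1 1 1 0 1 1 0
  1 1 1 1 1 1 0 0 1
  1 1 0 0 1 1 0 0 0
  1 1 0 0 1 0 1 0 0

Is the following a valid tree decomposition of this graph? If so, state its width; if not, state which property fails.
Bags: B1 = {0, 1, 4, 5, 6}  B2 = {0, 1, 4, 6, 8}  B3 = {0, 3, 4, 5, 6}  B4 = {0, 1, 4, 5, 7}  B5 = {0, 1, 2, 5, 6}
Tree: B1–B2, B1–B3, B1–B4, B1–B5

Yes; width 4.

Vertex coverage: the bags together contain {0, 1, 2, 3, 4, 5, 6, 7, 8}, the full vertex set. Edge coverage: each edge of G has both endpoints in at least one bag. Running intersection: for every vertex, the bags containing it form a connected subtree. All three properties hold, so this is a valid tree decomposition of width max|bag| − 1 = 4, and hence tw(G) ≤ 4.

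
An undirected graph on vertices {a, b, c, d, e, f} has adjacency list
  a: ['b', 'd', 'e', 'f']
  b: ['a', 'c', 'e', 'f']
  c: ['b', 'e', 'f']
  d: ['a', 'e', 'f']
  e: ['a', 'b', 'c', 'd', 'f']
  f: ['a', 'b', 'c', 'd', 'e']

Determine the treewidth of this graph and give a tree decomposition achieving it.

Treewidth 3.
Bags: B1 = {a, d, e, f}  B2 = {a, b, e, f}  B3 = {b, c, e, f}
Tree: B1–B2, B2–B3

The largest bag has 4 vertices, giving width 3; this decomposition certifies tw(G) ≤ 3. For the lower bound, the 4 vertices {b, c, e, f} are pairwise adjacent, and any tree decomposition puts a clique entirely inside one bag — forcing width ≥ 3. Hence tw(G) = 3 exactly.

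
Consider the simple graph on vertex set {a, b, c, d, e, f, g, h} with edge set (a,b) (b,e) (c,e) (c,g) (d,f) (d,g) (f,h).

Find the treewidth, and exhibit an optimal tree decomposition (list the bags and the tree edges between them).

Each bag holds 2 vertices, so the decomposition has width 1, which upper-bounds the treewidth. Since G has at least one edge (e.g. h–f), it is not an edgeless graph, so tw(G) ≥ 1. The upper and lower bounds meet at 1, so that is the treewidth.

Treewidth 1.
One optimal decomposition is:
Bags: B1 = {f, h}  B2 = {d, f}  B3 = {d, g}  B4 = {c, g}  B5 = {c, e}  B6 = {b, e}  B7 = {a, b}
Tree: B1–B2, B2–B3, B3–B4, B4–B5, B5–B6, B6–B7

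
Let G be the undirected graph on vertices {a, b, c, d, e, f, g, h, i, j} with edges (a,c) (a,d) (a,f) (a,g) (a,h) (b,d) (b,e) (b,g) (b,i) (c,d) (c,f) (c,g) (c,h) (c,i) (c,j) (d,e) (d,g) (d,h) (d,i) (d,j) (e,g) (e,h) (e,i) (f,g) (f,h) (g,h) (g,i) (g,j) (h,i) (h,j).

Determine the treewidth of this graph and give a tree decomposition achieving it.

Treewidth 4.
One optimal decomposition is:
Bags: B1 = {d, e, g, h, i}  B2 = {c, d, g, h, i}  B3 = {c, d, g, h, j}  B4 = {a, c, d, g, h}  B5 = {b, d, e, g, i}  B6 = {a, c, f, g, h}
Tree: B1–B2, B2–B3, B2–B4, B1–B5, B4–B6

Every bag has size at most 5, so the width is 5 − 1 = 4 and tw(G) ≤ 4. Conversely, {d, e, g, h, i} is a clique of size 5, and the vertices of any clique must share a bag in every tree decomposition; so some bag has ≥ 5 vertices and tw(G) ≥ 4. The upper and lower bounds meet at 4, so that is the treewidth.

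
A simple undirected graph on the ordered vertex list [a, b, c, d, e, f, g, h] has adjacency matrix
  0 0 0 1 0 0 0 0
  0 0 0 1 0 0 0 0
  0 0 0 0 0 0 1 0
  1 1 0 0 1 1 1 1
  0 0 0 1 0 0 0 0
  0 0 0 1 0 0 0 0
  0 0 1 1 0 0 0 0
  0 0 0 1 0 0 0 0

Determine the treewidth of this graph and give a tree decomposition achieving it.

The largest bag has 2 vertices, giving width 1; this decomposition certifies tw(G) ≤ 1. G has an edge, so its treewidth is at least 1. Hence tw(G) = 1 exactly.

Treewidth 1.
One optimal decomposition is:
Bags: B1 = {c, g}  B2 = {d, g}  B3 = {b, d}  B4 = {a, d}  B5 = {d, e}  B6 = {d, h}  B7 = {d, f}
Tree: B1–B2, B2–B3, B3–B4, B3–B5, B4–B6, B2–B7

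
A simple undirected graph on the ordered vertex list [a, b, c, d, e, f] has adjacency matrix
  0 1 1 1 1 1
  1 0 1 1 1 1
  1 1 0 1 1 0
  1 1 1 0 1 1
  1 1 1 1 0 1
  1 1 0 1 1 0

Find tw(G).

A width-4 tree decomposition is:
Bags: B1 = {a, b, c, d, e}  B2 = {a, b, d, e, f}
Tree: B1–B2
Each bag holds 5 vertices, so the decomposition has width 4, which upper-bounds the treewidth. Conversely, {a, b, c, d, e} is a clique of size 5, and the vertices of any clique must share a bag in every tree decomposition; so some bag has ≥ 5 vertices and tw(G) ≥ 4. Hence tw(G) = 4 exactly.

4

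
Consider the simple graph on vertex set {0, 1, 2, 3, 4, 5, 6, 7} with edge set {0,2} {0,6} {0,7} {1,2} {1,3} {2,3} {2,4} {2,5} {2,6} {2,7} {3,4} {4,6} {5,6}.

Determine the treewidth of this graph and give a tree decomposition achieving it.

The largest bag has 3 vertices, giving width 2; this decomposition certifies tw(G) ≤ 2. For the lower bound, the 3 vertices {1, 2, 3} are pairwise adjacent, and any tree decomposition puts a clique entirely inside one bag — forcing width ≥ 2. Combining the bounds, tw(G) = 2.

Treewidth 2.
Bags: B1 = {2, 4, 6}  B2 = {2, 3, 4}  B3 = {0, 2, 6}  B4 = {2, 5, 6}  B5 = {1, 2, 3}  B6 = {0, 2, 7}
Tree: B1–B2, B1–B3, B3–B4, B2–B5, B3–B6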